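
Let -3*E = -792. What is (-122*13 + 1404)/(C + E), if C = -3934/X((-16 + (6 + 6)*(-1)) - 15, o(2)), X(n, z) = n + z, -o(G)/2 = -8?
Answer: -2457/5531 ≈ -0.44422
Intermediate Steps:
o(G) = 16 (o(G) = -2*(-8) = 16)
E = 264 (E = -⅓*(-792) = 264)
C = 3934/27 (C = -3934/(((-16 + (6 + 6)*(-1)) - 15) + 16) = -3934/(((-16 + 12*(-1)) - 15) + 16) = -3934/(((-16 - 12) - 15) + 16) = -3934/((-28 - 15) + 16) = -3934/(-43 + 16) = -3934/(-27) = -3934*(-1/27) = 3934/27 ≈ 145.70)
(-122*13 + 1404)/(C + E) = (-122*13 + 1404)/(3934/27 + 264) = (-1586 + 1404)/(11062/27) = -182*27/11062 = -2457/5531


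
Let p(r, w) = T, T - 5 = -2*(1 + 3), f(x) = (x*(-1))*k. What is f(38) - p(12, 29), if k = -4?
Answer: 155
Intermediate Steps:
f(x) = 4*x (f(x) = (x*(-1))*(-4) = -x*(-4) = 4*x)
T = -3 (T = 5 - 2*(1 + 3) = 5 - 2*4 = 5 - 8 = -3)
p(r, w) = -3
f(38) - p(12, 29) = 4*38 - 1*(-3) = 152 + 3 = 155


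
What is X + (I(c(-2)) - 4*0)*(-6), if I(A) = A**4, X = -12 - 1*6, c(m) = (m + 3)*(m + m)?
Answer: -1554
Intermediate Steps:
c(m) = 2*m*(3 + m) (c(m) = (3 + m)*(2*m) = 2*m*(3 + m))
X = -18 (X = -12 - 6 = -18)
X + (I(c(-2)) - 4*0)*(-6) = -18 + ((2*(-2)*(3 - 2))**4 - 4*0)*(-6) = -18 + ((2*(-2)*1)**4 + 0)*(-6) = -18 + ((-4)**4 + 0)*(-6) = -18 + (256 + 0)*(-6) = -18 + 256*(-6) = -18 - 1536 = -1554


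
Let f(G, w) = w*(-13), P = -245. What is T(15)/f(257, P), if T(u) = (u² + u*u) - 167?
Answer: 283/3185 ≈ 0.088854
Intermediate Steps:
f(G, w) = -13*w
T(u) = -167 + 2*u² (T(u) = (u² + u²) - 167 = 2*u² - 167 = -167 + 2*u²)
T(15)/f(257, P) = (-167 + 2*15²)/((-13*(-245))) = (-167 + 2*225)/3185 = (-167 + 450)*(1/3185) = 283*(1/3185) = 283/3185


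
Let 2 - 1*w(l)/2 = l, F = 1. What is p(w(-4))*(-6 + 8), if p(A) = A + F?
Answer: 26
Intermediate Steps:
w(l) = 4 - 2*l
p(A) = 1 + A (p(A) = A + 1 = 1 + A)
p(w(-4))*(-6 + 8) = (1 + (4 - 2*(-4)))*(-6 + 8) = (1 + (4 + 8))*2 = (1 + 12)*2 = 13*2 = 26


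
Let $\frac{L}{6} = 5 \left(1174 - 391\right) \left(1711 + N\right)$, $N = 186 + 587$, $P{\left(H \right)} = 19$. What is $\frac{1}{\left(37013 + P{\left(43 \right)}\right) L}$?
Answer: $\frac{1}{2160786093120} \approx 4.6279 \cdot 10^{-13}$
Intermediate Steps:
$N = 773$
$L = 58349160$ ($L = 6 \cdot 5 \left(1174 - 391\right) \left(1711 + 773\right) = 6 \cdot 5 \cdot 783 \cdot 2484 = 6 \cdot 5 \cdot 1944972 = 6 \cdot 9724860 = 58349160$)
$\frac{1}{\left(37013 + P{\left(43 \right)}\right) L} = \frac{1}{\left(37013 + 19\right) 58349160} = \frac{1}{37032} \cdot \frac{1}{58349160} = \frac{1}{2160786093120}$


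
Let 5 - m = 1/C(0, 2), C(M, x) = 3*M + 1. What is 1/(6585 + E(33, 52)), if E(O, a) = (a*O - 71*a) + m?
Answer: 1/4613 ≈ 0.00021678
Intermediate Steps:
C(M, x) = 1 + 3*M
m = 4 (m = 5 - 1/(1 + 3*0) = 5 - 1/(1 + 0) = 5 - 1/1 = 5 - 1*1 = 5 - 1 = 4)
E(O, a) = 4 - 71*a + O*a (E(O, a) = (a*O - 71*a) + 4 = (O*a - 71*a) + 4 = (-71*a + O*a) + 4 = 4 - 71*a + O*a)
1/(6585 + E(33, 52)) = 1/(6585 + (4 - 71*52 + 33*52)) = 1/(6585 + (4 - 3692 + 1716)) = 1/(6585 - 1972) = 1/4613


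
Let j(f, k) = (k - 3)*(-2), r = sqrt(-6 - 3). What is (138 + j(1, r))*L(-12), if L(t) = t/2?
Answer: -864 + 36*I ≈ -864.0 + 36.0*I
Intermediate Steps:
r = 3*I (r = sqrt(-9) = 3*I ≈ 3.0*I)
j(f, k) = 6 - 2*k (j(f, k) = (-3 + k)*(-2) = 6 - 2*k)
L(t) = t/2 (L(t) = t*(1/2) = t/2)
(138 + j(1, r))*L(-12) = (138 + (6 - 6*I))*((1/2)*(-12)) = (138 + (6 - 6*I))*(-6) = (144 - 6*I)*(-6) = -864 + 36*I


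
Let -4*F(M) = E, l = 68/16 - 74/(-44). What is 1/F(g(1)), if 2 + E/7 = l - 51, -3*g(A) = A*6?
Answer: 176/14497 ≈ 0.012140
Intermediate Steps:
l = 261/44 (l = 68*(1/16) - 74*(-1/44) = 17/4 + 37/22 = 261/44 ≈ 5.9318)
g(A) = -2*A (g(A) = -A*6/3 = -2*A)
E = -14497/44 (E = -14 + 7*(261/44 - 51) = -14 + 7*(-1983/44) = -14 - 13881/44 = -14497/44 ≈ -329.48)
F(M) = 14497/176 (F(M) = -1/4*(-14497/44) = 14497/176)
1/F(g(1)) = 1/(14497/176) = 176/14497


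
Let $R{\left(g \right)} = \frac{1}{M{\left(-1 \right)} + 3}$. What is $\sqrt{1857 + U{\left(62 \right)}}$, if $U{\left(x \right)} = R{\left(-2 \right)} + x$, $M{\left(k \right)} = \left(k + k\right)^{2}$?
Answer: $\frac{\sqrt{94038}}{7} \approx 43.808$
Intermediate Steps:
$M{\left(k \right)} = 4 k^{2}$ ($M{\left(k \right)} = \left(2 k\right)^{2} = 4 k^{2}$)
$R{\left(g \right)} = \frac{1}{7}$ ($R{\left(g \right)} = \frac{1}{4 \left(-1\right)^{2} + 3} = \frac{1}{4 \cdot 1 + 3} = \frac{1}{4 + 3} = \frac{1}{7}$)
$U{\left(x \right)} = \frac{1}{7} + x$
$\sqrt{1857 + U{\left(62 \right)}} = \sqrt{1857 + \left(\frac{1}{7} + 62\right)} = \sqrt{1857 + \frac{435}{7}} = \sqrt{\frac{13434}{7}} = \frac{\sqrt{94038}}{7}$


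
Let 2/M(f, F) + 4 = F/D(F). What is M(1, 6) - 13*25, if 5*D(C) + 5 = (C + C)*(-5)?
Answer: -9438/29 ≈ -325.45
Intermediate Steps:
D(C) = -1 - 2*C (D(C) = -1 + ((C + C)*(-5))/5 = -1 + ((2*C)*(-5))/5 = -1 + (-10*C)/5 = -1 - 2*C)
M(f, F) = 2/(-4 + F/(-1 - 2*F))
M(1, 6) - 13*25 = 2*(-1 - 2*6)/(4 + 9*6) - 13*25 = 2*(-1 - 12)/(4 + 54) - 325 = 2*(-13)/58 - 325 = 2*(1/58)*(-13) - 325 = -13/29 - 325 = -9438/29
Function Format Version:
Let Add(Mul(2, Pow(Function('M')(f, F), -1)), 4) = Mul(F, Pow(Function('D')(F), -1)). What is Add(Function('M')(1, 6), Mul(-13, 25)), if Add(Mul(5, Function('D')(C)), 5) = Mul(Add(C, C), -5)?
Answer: Rational(-9438, 29) ≈ -325.45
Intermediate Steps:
Function('D')(C) = Add(-1, Mul(-2, C)) (Function('D')(C) = Add(-1, Mul(Rational(1, 5), Mul(Add(C, C), -5))) = Add(-1, Mul(Rational(1, 5), Mul(Mul(2, C), -5))) = Add(-1, Mul(Rational(1, 5), Mul(-10, C))) = Add(-1, Mul(-2, C)))
Function('M')(f, F) = Mul(2, Pow(Add(-4, Mul(F, Pow(Add(-1, Mul(-2, F)), -1))), -1))
Add(Function('M')(1, 6), Mul(-13, 25)) = Add(Mul(2, Pow(Add(4, Mul(9, 6)), -1), Add(-1, Mul(-2, 6))), Mul(-13, 25)) = Add(Mul(2, Pow(Add(4, 54), -1), Add(-1, -12)), -325) = Add(Mul(2, Pow(58, -1), -13), -325) = Add(Mul(2, Rational(1, 58), -13), -325) = Add(Rational(-13, 29), -325) = Rational(-9438, 29)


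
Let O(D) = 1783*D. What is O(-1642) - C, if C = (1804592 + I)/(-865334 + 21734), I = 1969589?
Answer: -2469792135419/843600 ≈ -2.9277e+6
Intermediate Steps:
C = -3774181/843600 (C = (1804592 + 1969589)/(-865334 + 21734) = 3774181/(-843600) = 3774181*(-1/843600) = -3774181/843600 ≈ -4.4739)
O(-1642) - C = 1783*(-1642) - 1*(-3774181/843600) = -2927686 + 3774181/843600 = -2469792135419/843600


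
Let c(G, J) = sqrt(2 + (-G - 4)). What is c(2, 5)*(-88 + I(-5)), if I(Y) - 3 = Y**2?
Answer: -120*I ≈ -120.0*I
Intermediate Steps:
c(G, J) = sqrt(-2 - G) (c(G, J) = sqrt(2 + (-4 - G)) = sqrt(-2 - G))
I(Y) = 3 + Y**2
c(2, 5)*(-88 + I(-5)) = sqrt(-2 - 1*2)*(-88 + (3 + (-5)**2)) = sqrt(-2 - 2)*(-88 + (3 + 25)) = sqrt(-4)*(-88 + 28) = (2*I)*(-60) = -120*I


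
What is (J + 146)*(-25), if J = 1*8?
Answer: -3850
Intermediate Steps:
J = 8
(J + 146)*(-25) = (8 + 146)*(-25) = 154*(-25) = -3850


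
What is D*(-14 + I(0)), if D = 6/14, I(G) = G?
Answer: -6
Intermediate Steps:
D = 3/7 (D = 6*(1/14) = 3/7 ≈ 0.42857)
D*(-14 + I(0)) = 3*(-14 + 0)/7 = (3/7)*(-14) = -6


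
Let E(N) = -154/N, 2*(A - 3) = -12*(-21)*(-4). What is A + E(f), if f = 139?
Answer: -69793/139 ≈ -502.11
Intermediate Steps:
A = -501 (A = 3 + (-12*(-21)*(-4))/2 = 3 + (252*(-4))/2 = 3 + (½)*(-1008) = 3 - 504 = -501)
A + E(f) = -501 - 154/139 = -69793/139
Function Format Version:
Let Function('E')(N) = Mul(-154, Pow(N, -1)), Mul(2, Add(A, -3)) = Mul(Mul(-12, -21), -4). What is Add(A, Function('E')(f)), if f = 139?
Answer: Rational(-69793, 139) ≈ -502.11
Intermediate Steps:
A = -501 (A = Add(3, Mul(Rational(1, 2), Mul(Mul(-12, -21), -4))) = Add(3, Mul(Rational(1, 2), Mul(252, -4))) = Add(3, Mul(Rational(1, 2), -1008)) = Add(3, -504) = -501)
Add(A, Function('E')(f)) = Add(-501, Mul(-154, Pow(139, -1))) = Add(-501, Mul(-154, Rational(1, 139))) = Add(-501, Rational(-154, 139)) = Rational(-69793, 139)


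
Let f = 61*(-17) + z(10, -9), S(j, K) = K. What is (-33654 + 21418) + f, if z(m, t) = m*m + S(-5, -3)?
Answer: -13176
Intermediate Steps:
z(m, t) = -3 + m**2 (z(m, t) = m*m - 3 = m**2 - 3 = -3 + m**2)
f = -940 (f = 61*(-17) + (-3 + 10**2) = -1037 + (-3 + 100) = -1037 + 97 = -940)
(-33654 + 21418) + f = (-33654 + 21418) - 940 = -12236 - 940 = -13176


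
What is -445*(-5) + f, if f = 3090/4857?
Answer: 3603305/1619 ≈ 2225.6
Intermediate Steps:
f = 1030/1619 (f = 3090*(1/4857) = 1030/1619 ≈ 0.63620)
-445*(-5) + f = -445*(-5) + 1030/1619 = 2225 + 1030/1619 = 3603305/1619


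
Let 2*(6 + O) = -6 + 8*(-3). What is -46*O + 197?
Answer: 1163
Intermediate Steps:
O = -21 (O = -6 + (-6 + 8*(-3))/2 = -6 + (-6 - 24)/2 = -6 + (½)*(-30) = -6 - 15 = -21)
-46*O + 197 = -46*(-21) + 197 = 966 + 197 = 1163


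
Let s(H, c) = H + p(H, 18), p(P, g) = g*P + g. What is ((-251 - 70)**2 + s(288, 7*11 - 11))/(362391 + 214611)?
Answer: 36177/192334 ≈ 0.18809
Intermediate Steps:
p(P, g) = g + P*g (p(P, g) = P*g + g = g + P*g)
s(H, c) = 18 + 19*H (s(H, c) = H + 18*(1 + H) = H + (18 + 18*H) = 18 + 19*H)
((-251 - 70)**2 + s(288, 7*11 - 11))/(362391 + 214611) = ((-251 - 70)**2 + (18 + 19*288))/(362391 + 214611) = ((-321)**2 + (18 + 5472))/577002 = (103041 + 5490)*(1/577002) = 108531*(1/577002) = 36177/192334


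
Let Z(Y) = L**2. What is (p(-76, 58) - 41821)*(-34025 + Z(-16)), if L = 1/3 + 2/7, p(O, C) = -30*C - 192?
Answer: 656507464568/441 ≈ 1.4887e+9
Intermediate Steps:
p(O, C) = -192 - 30*C
L = 13/21 (L = 1*(1/3) + 2*(1/7) = 1/3 + 2/7 = 13/21 ≈ 0.61905)
Z(Y) = 169/441 (Z(Y) = (13/21)**2 = 169/441)
(p(-76, 58) - 41821)*(-34025 + Z(-16)) = ((-192 - 30*58) - 41821)*(-34025 + 169/441) = ((-192 - 1740) - 41821)*(-15004856/441) = (-1932 - 41821)*(-15004856/441) = -43753*(-15004856/441) = 656507464568/441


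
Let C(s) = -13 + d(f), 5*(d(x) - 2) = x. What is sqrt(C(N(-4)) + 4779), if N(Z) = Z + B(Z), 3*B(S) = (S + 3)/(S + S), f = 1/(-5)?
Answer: sqrt(119199)/5 ≈ 69.050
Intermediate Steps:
f = -1/5 ≈ -0.20000
B(S) = (3 + S)/(6*S) (B(S) = ((S + 3)/(S + S))/3 = ((3 + S)/((2*S)))/3 = ((3 + S)*(1/(2*S)))/3 = ((3 + S)/(2*S))/3 = (3 + S)/(6*S))
d(x) = 2 + x/5
N(Z) = Z + (3 + Z)/(6*Z)
C(s) = -276/25 (C(s) = -13 + (2 + (1/5)*(-1/5)) = -13 + (2 - 1/25) = -13 + 49/25 = -276/25)
sqrt(C(N(-4)) + 4779) = sqrt(-276/25 + 4779) = sqrt(119199/25) = sqrt(119199)/5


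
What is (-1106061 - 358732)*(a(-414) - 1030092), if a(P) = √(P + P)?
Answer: 1508871550956 - 8788758*I*√23 ≈ 1.5089e+12 - 4.2149e+7*I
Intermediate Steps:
a(P) = √2*√P (a(P) = √(2*P) = √2*√P)
(-1106061 - 358732)*(a(-414) - 1030092) = (-1106061 - 358732)*(√2*√(-414) - 1030092) = -1464793*(√2*(3*I*√46) - 1030092) = -1464793*(6*I*√23 - 1030092) = -1464793*(-1030092 + 6*I*√23) = 1508871550956 - 8788758*I*√23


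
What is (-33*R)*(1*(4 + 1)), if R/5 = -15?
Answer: 12375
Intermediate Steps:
R = -75 (R = 5*(-15) = -75)
(-33*R)*(1*(4 + 1)) = (-33*(-75))*(1*(4 + 1)) = 2475*(1*5) = 2475*5 = 12375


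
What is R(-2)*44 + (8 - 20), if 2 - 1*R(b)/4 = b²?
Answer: -364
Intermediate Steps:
R(b) = 8 - 4*b²
R(-2)*44 + (8 - 20) = (8 - 4*(-2)²)*44 + (8 - 20) = (8 - 4*4)*44 - 12 = (8 - 16)*44 - 12 = -8*44 - 12 = -352 - 12 = -364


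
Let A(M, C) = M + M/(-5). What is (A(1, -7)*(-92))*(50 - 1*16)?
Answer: -12512/5 ≈ -2502.4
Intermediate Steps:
A(M, C) = 4*M/5 (A(M, C) = M + M*(-⅕) = M - M/5 = 4*M/5)
(A(1, -7)*(-92))*(50 - 1*16) = (((⅘)*1)*(-92))*(50 - 1*16) = ((⅘)*(-92))*(50 - 16) = -368/5*34 = -12512/5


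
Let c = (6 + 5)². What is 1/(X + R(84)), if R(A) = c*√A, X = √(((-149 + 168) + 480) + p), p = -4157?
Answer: 1/(242*√21 + I*√3658) ≈ 0.00089905 - 4.9032e-5*I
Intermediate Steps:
c = 121 (c = 11² = 121)
X = I*√3658 (X = √(((-149 + 168) + 480) - 4157) = √((19 + 480) - 4157) = √(499 - 4157) = √(-3658) = I*√3658 ≈ 60.481*I)
R(A) = 121*√A
1/(X + R(84)) = 1/(I*√3658 + 121*√84) = 1/(I*√3658 + 121*(2*√21)) = 1/(I*√3658 + 242*√21) = 1/(242*√21 + I*√3658)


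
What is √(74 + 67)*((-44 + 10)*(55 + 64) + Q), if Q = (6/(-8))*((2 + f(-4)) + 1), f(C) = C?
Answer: -16181*√141/4 ≈ -48035.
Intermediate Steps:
Q = ¾ (Q = (6/(-8))*((2 - 4) + 1) = (6*(-⅛))*(-2 + 1) = -¾*(-1) = ¾ ≈ 0.75000)
√(74 + 67)*((-44 + 10)*(55 + 64) + Q) = √(74 + 67)*((-44 + 10)*(55 + 64) + ¾) = √141*(-34*119 + ¾) = √141*(-4046 + ¾) = √141*(-16181/4) = -16181*√141/4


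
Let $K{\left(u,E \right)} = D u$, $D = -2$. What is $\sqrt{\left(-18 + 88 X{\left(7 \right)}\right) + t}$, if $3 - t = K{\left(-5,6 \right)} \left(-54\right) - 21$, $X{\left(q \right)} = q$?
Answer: $\sqrt{1162} \approx 34.088$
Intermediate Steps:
$K{\left(u,E \right)} = - 2 u$
$t = 564$ ($t = 3 - \left(\left(-2\right) \left(-5\right) \left(-54\right) - 21\right) = 3 - \left(10 \left(-54\right) - 21\right) = 3 - \left(-540 - 21\right) = 3 - -561 = 3 + 561 = 564$)
$\sqrt{\left(-18 + 88 X{\left(7 \right)}\right) + t} = \sqrt{\left(-18 + 88 \cdot 7\right) + 564} = \sqrt{\left(-18 + 616\right) + 564} = \sqrt{598 + 564} = \sqrt{1162}$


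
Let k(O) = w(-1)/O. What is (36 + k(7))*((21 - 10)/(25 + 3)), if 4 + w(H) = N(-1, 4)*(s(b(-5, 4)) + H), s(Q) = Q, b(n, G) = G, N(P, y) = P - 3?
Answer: 649/49 ≈ 13.245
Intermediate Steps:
N(P, y) = -3 + P
w(H) = -20 - 4*H (w(H) = -4 + (-3 - 1)*(4 + H) = -4 - 4*(4 + H) = -4 + (-16 - 4*H) = -20 - 4*H)
k(O) = -16/O (k(O) = (-20 - 4*(-1))/O = (-20 + 4)/O = -16/O)
(36 + k(7))*((21 - 10)/(25 + 3)) = (36 - 16/7)*((21 - 10)/(25 + 3)) = (36 - 16*1/7)*(11/28) = (36 - 16/7)*(11*(1/28)) = (236/7)*(11/28) = 649/49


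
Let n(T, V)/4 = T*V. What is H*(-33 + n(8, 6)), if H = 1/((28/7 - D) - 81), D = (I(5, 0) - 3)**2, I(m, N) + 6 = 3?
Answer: -159/113 ≈ -1.4071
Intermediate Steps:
I(m, N) = -3 (I(m, N) = -6 + 3 = -3)
D = 36 (D = (-3 - 3)**2 = (-6)**2 = 36)
H = -1/113 (H = 1/((28/7 - 1*36) - 81) = 1/((28*(1/7) - 36) - 81) = 1/((4 - 36) - 81) = 1/(-32 - 81) = 1/(-113) = -1/113 ≈ -0.0088496)
n(T, V) = 4*T*V (n(T, V) = 4*(T*V) = 4*T*V)
H*(-33 + n(8, 6)) = -(-33 + 4*8*6)/113 = -(-33 + 192)/113 = -1/113*159 = -159/113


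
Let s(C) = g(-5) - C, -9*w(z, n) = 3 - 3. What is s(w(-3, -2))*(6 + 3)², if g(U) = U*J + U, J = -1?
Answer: 0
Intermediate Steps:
w(z, n) = 0 (w(z, n) = -(3 - 3)/9 = -⅑*0 = 0)
g(U) = 0 (g(U) = U*(-1) + U = -U + U = 0)
s(C) = -C (s(C) = 0 - C = -C)
s(w(-3, -2))*(6 + 3)² = (-1*0)*(6 + 3)² = 0*9² = 0*81 = 0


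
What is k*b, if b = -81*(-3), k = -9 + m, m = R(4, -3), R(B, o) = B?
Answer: -1215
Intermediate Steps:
m = 4
k = -5 (k = -9 + 4 = -5)
b = 243
k*b = -5*243 = -1215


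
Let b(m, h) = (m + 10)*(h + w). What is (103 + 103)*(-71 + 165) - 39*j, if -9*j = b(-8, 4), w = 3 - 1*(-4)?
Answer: 58378/3 ≈ 19459.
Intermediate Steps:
w = 7 (w = 3 + 4 = 7)
b(m, h) = (7 + h)*(10 + m) (b(m, h) = (m + 10)*(h + 7) = (10 + m)*(7 + h) = (7 + h)*(10 + m))
j = -22/9 (j = -(70 + 7*(-8) + 10*4 + 4*(-8))/9 = -(70 - 56 + 40 - 32)/9 = -1/9*22 = -22/9 ≈ -2.4444)
(103 + 103)*(-71 + 165) - 39*j = (103 + 103)*(-71 + 165) - 39*(-22/9) = 206*94 + 286/3 = 19364 + 286/3 = 58378/3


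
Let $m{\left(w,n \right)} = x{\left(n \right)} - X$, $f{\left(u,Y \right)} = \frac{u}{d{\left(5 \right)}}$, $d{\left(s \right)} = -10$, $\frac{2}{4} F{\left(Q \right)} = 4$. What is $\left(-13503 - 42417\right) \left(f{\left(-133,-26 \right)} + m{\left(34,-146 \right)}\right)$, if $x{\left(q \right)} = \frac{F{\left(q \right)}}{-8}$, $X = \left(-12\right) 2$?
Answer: $-2029896$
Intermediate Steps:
$F{\left(Q \right)} = 8$ ($F{\left(Q \right)} = 2 \cdot 4 = 8$)
$f{\left(u,Y \right)} = - \frac{u}{10}$ ($f{\left(u,Y \right)} = \frac{u}{-10} = u \left(- \frac{1}{10}\right) = - \frac{u}{10}$)
$X = -24$
$x{\left(q \right)} = -1$ ($x{\left(q \right)} = \frac{8}{-8} = 8 \left(- \frac{1}{8}\right) = -1$)
$m{\left(w,n \right)} = 23$ ($m{\left(w,n \right)} = -1 - -24 = -1 + 24 = 23$)
$\left(-13503 - 42417\right) \left(f{\left(-133,-26 \right)} + m{\left(34,-146 \right)}\right) = \left(-13503 - 42417\right) \left(\left(- \frac{1}{10}\right) \left(-133\right) + 23\right) = - 55920 \left(\frac{133}{10} + 23\right) = \left(-55920\right) \frac{363}{10} = -2029896$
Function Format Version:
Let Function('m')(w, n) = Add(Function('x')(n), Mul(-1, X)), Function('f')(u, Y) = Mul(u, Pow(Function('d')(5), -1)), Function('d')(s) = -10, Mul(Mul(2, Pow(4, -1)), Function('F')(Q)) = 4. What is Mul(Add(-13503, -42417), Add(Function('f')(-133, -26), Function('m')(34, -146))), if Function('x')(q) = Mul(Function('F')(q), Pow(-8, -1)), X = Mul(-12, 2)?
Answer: -2029896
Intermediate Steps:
Function('F')(Q) = 8 (Function('F')(Q) = Mul(2, 4) = 8)
Function('f')(u, Y) = Mul(Rational(-1, 10), u) (Function('f')(u, Y) = Mul(u, Pow(-10, -1)) = Mul(u, Rational(-1, 10)) = Mul(Rational(-1, 10), u))
X = -24
Function('x')(q) = -1 (Function('x')(q) = Mul(8, Pow(-8, -1)) = Mul(8, Rational(-1, 8)) = -1)
Function('m')(w, n) = 23 (Function('m')(w, n) = Add(-1, Mul(-1, -24)) = Add(-1, 24) = 23)
Mul(Add(-13503, -42417), Add(Function('f')(-133, -26), Function('m')(34, -146))) = Mul(Add(-13503, -42417), Add(Mul(Rational(-1, 10), -133), 23)) = Mul(-55920, Add(Rational(133, 10), 23)) = Mul(-55920, Rational(363, 10)) = -2029896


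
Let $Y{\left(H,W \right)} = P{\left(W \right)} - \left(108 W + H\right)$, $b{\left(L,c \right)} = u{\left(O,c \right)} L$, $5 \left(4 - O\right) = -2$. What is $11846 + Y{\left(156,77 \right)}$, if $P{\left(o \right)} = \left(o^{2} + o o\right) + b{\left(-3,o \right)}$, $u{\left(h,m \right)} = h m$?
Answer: $\frac{71078}{5} \approx 14216.0$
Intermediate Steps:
$O = \frac{22}{5}$ ($O = 4 - - \frac{2}{5} = 4 + \frac{2}{5} = \frac{22}{5} \approx 4.4$)
$b{\left(L,c \right)} = \frac{22 L c}{5}$ ($b{\left(L,c \right)} = \frac{22 c}{5} L = \frac{22 L c}{5}$)
$P{\left(o \right)} = 2 o^{2} - \frac{66 o}{5}$ ($P{\left(o \right)} = \left(o^{2} + o o\right) + \frac{22}{5} \left(-3\right) o = \left(o^{2} + o^{2}\right) - \frac{66 o}{5} = 2 o^{2} - \frac{66 o}{5}$)
$Y{\left(H,W \right)} = - H - 108 W + \frac{2 W \left(-33 + 5 W\right)}{5}$ ($Y{\left(H,W \right)} = \frac{2 W \left(-33 + 5 W\right)}{5} - \left(108 W + H\right) = \frac{2 W \left(-33 + 5 W\right)}{5} - \left(H + 108 W\right) = - H - 108 W + \frac{2 W \left(-33 + 5 W\right)}{5}$)
$11846 + Y{\left(156,77 \right)} = 11846 - \left(\frac{47442}{5} - 11858\right) = 11846 - - \frac{11848}{5} = 11846 + \frac{11848}{5} = \frac{71078}{5}$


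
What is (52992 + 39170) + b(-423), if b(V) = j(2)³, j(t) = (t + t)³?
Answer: 354306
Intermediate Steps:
j(t) = 8*t³ (j(t) = (2*t)³ = 8*t³)
b(V) = 262144 (b(V) = (8*2³)³ = (8*8)³ = 64³ = 262144)
(52992 + 39170) + b(-423) = (52992 + 39170) + 262144 = 92162 + 262144 = 354306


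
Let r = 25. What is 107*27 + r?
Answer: 2914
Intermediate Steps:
107*27 + r = 107*27 + 25 = 2889 + 25 = 2914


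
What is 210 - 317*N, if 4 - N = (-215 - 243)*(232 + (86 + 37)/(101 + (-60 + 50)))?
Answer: -3083120988/91 ≈ -3.3880e+7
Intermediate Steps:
N = 9725994/91 (N = 4 - (-215 - 243)*(232 + (86 + 37)/(101 + (-60 + 50))) = 4 - (-458)*(232 + 123/(101 - 10)) = 4 - (-458)*(232 + 123/91) = 4 - (-458)*21235/91 = 4 - 1*(-9725630/91) = 4 + 9725630/91 = 9725994/91 ≈ 1.0688e+5)
210 - 317*N = 210 - 317*9725994/91 = 210 - 3083140098/91 = -3083120988/91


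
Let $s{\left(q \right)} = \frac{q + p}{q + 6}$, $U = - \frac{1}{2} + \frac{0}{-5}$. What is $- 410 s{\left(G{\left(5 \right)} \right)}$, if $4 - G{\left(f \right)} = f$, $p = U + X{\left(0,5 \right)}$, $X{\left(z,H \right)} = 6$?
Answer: $-369$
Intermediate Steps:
$U = - \frac{1}{2}$ ($U = \left(-1\right) \frac{1}{2} + 0 \left(- \frac{1}{5}\right) = - \frac{1}{2} + 0 = - \frac{1}{2} \approx -0.5$)
$p = \frac{11}{2}$ ($p = - \frac{1}{2} + 6 = \frac{11}{2} \approx 5.5$)
$G{\left(f \right)} = 4 - f$
$s{\left(q \right)} = \frac{\frac{11}{2} + q}{6 + q}$ ($s{\left(q \right)} = \frac{q + \frac{11}{2}}{q + 6} = \frac{\frac{11}{2} + q}{6 + q}$)
$- 410 s{\left(G{\left(5 \right)} \right)} = - 410 \frac{\frac{11}{2} + \left(4 - 5\right)}{6 + \left(4 - 5\right)} = - 410 \frac{\frac{11}{2} - 1}{6 - 1} = - 410 \cdot \frac{1}{5} \cdot \frac{9}{2} = \left(-410\right) \frac{9}{10} = -369$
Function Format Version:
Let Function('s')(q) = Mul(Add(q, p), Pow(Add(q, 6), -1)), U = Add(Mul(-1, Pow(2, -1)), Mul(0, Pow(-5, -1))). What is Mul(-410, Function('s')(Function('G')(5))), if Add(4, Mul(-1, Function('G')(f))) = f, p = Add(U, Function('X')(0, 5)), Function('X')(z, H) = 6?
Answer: -369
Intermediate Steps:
U = Rational(-1, 2) (U = Add(Mul(-1, Rational(1, 2)), Mul(0, Rational(-1, 5))) = Add(Rational(-1, 2), 0) = Rational(-1, 2) ≈ -0.50000)
p = Rational(11, 2) (p = Add(Rational(-1, 2), 6) = Rational(11, 2) ≈ 5.5000)
Function('G')(f) = Add(4, Mul(-1, f))
Function('s')(q) = Mul(Pow(Add(6, q), -1), Add(Rational(11, 2), q)) (Function('s')(q) = Mul(Add(q, Rational(11, 2)), Pow(Add(q, 6), -1)) = Mul(Add(Rational(11, 2), q), Pow(Add(6, q), -1)) = Mul(Pow(Add(6, q), -1), Add(Rational(11, 2), q)))
Mul(-410, Function('s')(Function('G')(5))) = Mul(-410, Mul(Pow(Add(6, Add(4, Mul(-1, 5))), -1), Add(Rational(11, 2), Add(4, Mul(-1, 5))))) = Mul(-410, Mul(Pow(Add(6, Add(4, -5)), -1), Add(Rational(11, 2), Add(4, -5)))) = Mul(-410, Mul(Pow(Add(6, -1), -1), Add(Rational(11, 2), -1))) = Mul(-410, Mul(Pow(5, -1), Rational(9, 2))) = Mul(-410, Mul(Rational(1, 5), Rational(9, 2))) = Mul(-410, Rational(9, 10)) = -369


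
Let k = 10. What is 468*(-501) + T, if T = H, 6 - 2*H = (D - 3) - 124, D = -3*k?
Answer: -468773/2 ≈ -2.3439e+5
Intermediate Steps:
D = -30 (D = -3*10 = -30)
H = 163/2 (H = 3 - ((-30 - 3) - 124)/2 = 3 - (-33 - 124)/2 = 3 - ½*(-157) = 3 + 157/2 = 163/2 ≈ 81.500)
T = 163/2 ≈ 81.500
468*(-501) + T = 468*(-501) + 163/2 = -234468 + 163/2 = -468773/2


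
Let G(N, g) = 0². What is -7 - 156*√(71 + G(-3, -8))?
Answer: -7 - 156*√71 ≈ -1321.5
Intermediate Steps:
G(N, g) = 0
-7 - 156*√(71 + G(-3, -8)) = -7 - 156*√(71 + 0) = -7 - 156*√71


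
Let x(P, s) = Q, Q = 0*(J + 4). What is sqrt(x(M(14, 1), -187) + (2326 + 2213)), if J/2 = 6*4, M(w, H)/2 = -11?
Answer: sqrt(4539) ≈ 67.372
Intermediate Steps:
M(w, H) = -22 (M(w, H) = 2*(-11) = -22)
J = 48 (J = 2*(6*4) = 2*24 = 48)
Q = 0 (Q = 0*(48 + 4) = 0*52 = 0)
x(P, s) = 0
sqrt(x(M(14, 1), -187) + (2326 + 2213)) = sqrt(0 + (2326 + 2213)) = sqrt(0 + 4539) = sqrt(4539)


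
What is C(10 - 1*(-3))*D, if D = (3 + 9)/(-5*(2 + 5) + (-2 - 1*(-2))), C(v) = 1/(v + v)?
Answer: -6/455 ≈ -0.013187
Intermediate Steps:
C(v) = 1/(2*v)
D = -12/35 (D = 12/(-5*7 + (-2 + 2)) = 12/(-35 + 0) = 12/(-35) = 12*(-1/35) = -12/35 ≈ -0.34286)
C(10 - 1*(-3))*D = (1/(2*(10 - 1*(-3))))*(-12/35) = (1/(2*(10 + 3)))*(-12/35) = ((1/2)/13)*(-12/35) = ((1/2)*(1/13))*(-12/35) = (1/26)*(-12/35) = -6/455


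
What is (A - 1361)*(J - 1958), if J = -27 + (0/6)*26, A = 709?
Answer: 1294220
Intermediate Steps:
J = -27 (J = -27 + (0*(1/6))*26 = -27 + 0*26 = -27 + 0 = -27)
(A - 1361)*(J - 1958) = (709 - 1361)*(-27 - 1958) = -652*(-1985) = 1294220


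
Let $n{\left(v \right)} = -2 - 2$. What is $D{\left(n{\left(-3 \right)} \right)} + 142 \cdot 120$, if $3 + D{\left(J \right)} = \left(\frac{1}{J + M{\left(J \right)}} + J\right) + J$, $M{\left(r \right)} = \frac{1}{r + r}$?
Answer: $\frac{561949}{33} \approx 17029.0$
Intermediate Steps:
$M{\left(r \right)} = \frac{1}{2 r}$
$n{\left(v \right)} = -4$ ($n{\left(v \right)} = -2 - 2 = -4$)
$D{\left(J \right)} = -3 + \frac{1}{J + \frac{1}{2 J}} + 2 J$ ($D{\left(J \right)} = -3 + \left(\left(\frac{1}{J + \frac{1}{2 J}} + J\right) + J\right) = -3 + \left(\left(J + \frac{1}{J + \frac{1}{2 J}}\right) + J\right) = -3 + \left(\frac{1}{J + \frac{1}{2 J}} + 2 J\right) = -3 + \frac{1}{J + \frac{1}{2 J}} + 2 J$)
$D{\left(n{\left(-3 \right)} \right)} + 142 \cdot 120 = \frac{-3 + 2 \left(-4\right) \left(2 - -12 + 2 \left(-4\right)^{2}\right)}{1 + 2 \left(-4\right)^{2}} + 142 \cdot 120 = \frac{-3 + 2 \left(-4\right) \left(2 + 12 + 2 \cdot 16\right)}{1 + 2 \cdot 16} + 17040 = \frac{-3 + 2 \left(-4\right) \left(2 + 12 + 32\right)}{1 + 32} + 17040 = \frac{-3 + 2 \left(-4\right) 46}{33} + 17040 = \frac{-3 - 368}{33} + 17040 = \frac{1}{33} \left(-371\right) + 17040 = - \frac{371}{33} + 17040 = \frac{561949}{33}$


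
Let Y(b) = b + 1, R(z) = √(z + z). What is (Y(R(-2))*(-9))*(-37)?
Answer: 333 + 666*I ≈ 333.0 + 666.0*I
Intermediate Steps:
R(z) = √2*√z (R(z) = √(2*z) = √2*√z)
Y(b) = 1 + b
(Y(R(-2))*(-9))*(-37) = ((1 + √2*√(-2))*(-9))*(-37) = ((1 + √2*(I*√2))*(-9))*(-37) = ((1 + 2*I)*(-9))*(-37) = (-9 - 18*I)*(-37) = 333 + 666*I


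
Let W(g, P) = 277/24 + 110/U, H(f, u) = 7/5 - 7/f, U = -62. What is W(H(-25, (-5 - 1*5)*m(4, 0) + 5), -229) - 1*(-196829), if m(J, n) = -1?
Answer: 146448043/744 ≈ 1.9684e+5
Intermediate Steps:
H(f, u) = 7/5 - 7/f (H(f, u) = 7*(⅕) - 7/f = 7/5 - 7/f)
W(g, P) = 7267/744 (W(g, P) = 277/24 + 110/(-62) = 277*(1/24) + 110*(-1/62) = 277/24 - 55/31 = 7267/744)
W(H(-25, (-5 - 1*5)*m(4, 0) + 5), -229) - 1*(-196829) = 7267/744 - 1*(-196829) = 7267/744 + 196829 = 146448043/744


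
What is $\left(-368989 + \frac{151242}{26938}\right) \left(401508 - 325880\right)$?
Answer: $- \frac{375858849274160}{13469} \approx -2.7905 \cdot 10^{10}$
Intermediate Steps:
$\left(-368989 + \frac{151242}{26938}\right) \left(401508 - 325880\right) = \left(-368989 + 151242 \cdot \frac{1}{26938}\right) 75628 = \left(-368989 + \frac{75621}{13469}\right) 75628 = \left(- \frac{4969837220}{13469}\right) 75628 = - \frac{375858849274160}{13469}$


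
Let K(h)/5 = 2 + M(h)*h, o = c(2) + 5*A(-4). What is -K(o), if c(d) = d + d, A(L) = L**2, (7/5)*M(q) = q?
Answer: -25210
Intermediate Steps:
M(q) = 5*q/7
c(d) = 2*d
o = 84 (o = 2*2 + 5*(-4)**2 = 4 + 5*16 = 4 + 80 = 84)
K(h) = 10 + 25*h**2/7 (K(h) = 5*(2 + (5*h/7)*h) = 5*(2 + 5*h**2/7) = 10 + 25*h**2/7)
-K(o) = -(10 + (25/7)*84**2) = -(10 + (25/7)*7056) = -(10 + 25200) = -1*25210 = -25210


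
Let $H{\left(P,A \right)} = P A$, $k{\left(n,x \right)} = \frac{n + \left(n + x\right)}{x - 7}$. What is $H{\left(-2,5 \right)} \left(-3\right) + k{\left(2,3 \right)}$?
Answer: $\frac{113}{4} \approx 28.25$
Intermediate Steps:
$k{\left(n,x \right)} = \frac{x + 2 n}{-7 + x}$
$H{\left(P,A \right)} = A P$
$H{\left(-2,5 \right)} \left(-3\right) + k{\left(2,3 \right)} = 5 \left(-2\right) \left(-3\right) + \frac{3 + 2 \cdot 2}{-7 + 3} = \left(-10\right) \left(-3\right) + \frac{3 + 4}{-4} = 30 - \frac{7}{4} = \frac{113}{4}$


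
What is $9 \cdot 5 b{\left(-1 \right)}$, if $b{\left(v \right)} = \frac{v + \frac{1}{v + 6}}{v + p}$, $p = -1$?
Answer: $18$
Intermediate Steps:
$b{\left(v \right)} = \frac{v + \frac{1}{6 + v}}{-1 + v}$ ($b{\left(v \right)} = \frac{v + \frac{1}{v + 6}}{v - 1} = \frac{v + \frac{1}{6 + v}}{-1 + v}$)
$9 \cdot 5 b{\left(-1 \right)} = 9 \cdot 5 \frac{1 + \left(-1\right)^{2} + 6 \left(-1\right)}{-6 + \left(-1\right)^{2} + 5 \left(-1\right)} = 45 \frac{1 + 1 - 6}{-6 + 1 - 5} = 45 \frac{1}{-10} \left(-4\right) = 45 \left(\left(- \frac{1}{10}\right) \left(-4\right)\right) = 45 \cdot \frac{2}{5} = 18$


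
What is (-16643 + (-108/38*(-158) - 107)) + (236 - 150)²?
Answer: -169194/19 ≈ -8905.0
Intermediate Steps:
(-16643 + (-108/38*(-158) - 107)) + (236 - 150)² = (-16643 + (-108*1/38*(-158) - 107)) + 86² = (-16643 + (-54/19*(-158) - 107)) + 7396 = (-16643 + (8532/19 - 107)) + 7396 = (-16643 + 6499/19) + 7396 = -309718/19 + 7396 = -169194/19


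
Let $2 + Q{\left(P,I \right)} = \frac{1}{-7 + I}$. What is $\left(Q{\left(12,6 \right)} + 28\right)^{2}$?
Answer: $625$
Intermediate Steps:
$Q{\left(P,I \right)} = -2 + \frac{1}{-7 + I}$
$\left(Q{\left(12,6 \right)} + 28\right)^{2} = \left(\frac{15 - 12}{-7 + 6} + 28\right)^{2} = \left(\frac{15 - 12}{-1} + 28\right)^{2} = \left(\left(-1\right) 3 + 28\right)^{2} = \left(-3 + 28\right)^{2} = 25^{2} = 625$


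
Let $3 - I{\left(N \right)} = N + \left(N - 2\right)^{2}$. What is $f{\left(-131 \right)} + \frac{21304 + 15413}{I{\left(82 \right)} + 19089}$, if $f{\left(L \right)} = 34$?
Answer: $\frac{465457}{12610} \approx 36.912$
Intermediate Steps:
$I{\left(N \right)} = 3 - N - \left(-2 + N\right)^{2}$ ($I{\left(N \right)} = 3 - \left(N + \left(N - 2\right)^{2}\right) = 3 - \left(N + \left(-2 + N\right)^{2}\right) = 3 - N - \left(-2 + N\right)^{2}$)
$f{\left(-131 \right)} + \frac{21304 + 15413}{I{\left(82 \right)} + 19089} = 34 + \frac{21304 + 15413}{\left(3 - 82 - \left(-2 + 82\right)^{2}\right) + 19089} = 34 + \frac{36717}{\left(3 - 82 - 80^{2}\right) + 19089} = 34 + \frac{36717}{\left(3 - 82 - 6400\right) + 19089} = 34 + \frac{36717}{-6479 + 19089} = 34 + \frac{36717}{12610} = \frac{465457}{12610}$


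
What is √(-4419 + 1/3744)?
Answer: I*√430163110/312 ≈ 66.476*I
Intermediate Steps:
√(-4419 + 1/3744) = √(-16544735/3744) = I*√430163110/312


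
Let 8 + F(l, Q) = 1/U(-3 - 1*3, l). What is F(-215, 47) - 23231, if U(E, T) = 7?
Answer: -162672/7 ≈ -23239.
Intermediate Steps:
F(l, Q) = -55/7 (F(l, Q) = -8 + 1/7 = -8 + ⅐ = -55/7)
F(-215, 47) - 23231 = -55/7 - 23231 = -162672/7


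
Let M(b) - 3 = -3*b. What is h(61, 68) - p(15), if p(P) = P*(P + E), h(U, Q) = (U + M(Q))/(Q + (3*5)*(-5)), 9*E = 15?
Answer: -230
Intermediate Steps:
M(b) = 3 - 3*b
E = 5/3 (E = (⅑)*15 = 5/3 ≈ 1.6667)
h(U, Q) = (3 + U - 3*Q)/(-75 + Q) (h(U, Q) = (U + (3 - 3*Q))/(Q + (3*5)*(-5)) = (3 + U - 3*Q)/(Q + 15*(-5)) = (3 + U - 3*Q)/(Q - 75) = (3 + U - 3*Q)/(-75 + Q))
p(P) = P*(5/3 + P) (p(P) = P*(P + 5/3) = P*(5/3 + P))
h(61, 68) - p(15) = (3 + 61 - 3*68)/(-75 + 68) - 15*(5 + 3*15)/3 = (3 + 61 - 204)/(-7) - 15*(5 + 45)/3 = -⅐*(-140) - 15*50/3 = 20 - 1*250 = 20 - 250 = -230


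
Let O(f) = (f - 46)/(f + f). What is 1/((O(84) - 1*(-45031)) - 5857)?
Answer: 84/3290635 ≈ 2.5527e-5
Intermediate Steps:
O(f) = (-46 + f)/(2*f) (O(f) = (-46 + f)/((2*f)) = (-46 + f)*(1/(2*f)) = (-46 + f)/(2*f))
1/((O(84) - 1*(-45031)) - 5857) = 1/(((½)*(-46 + 84)/84 - 1*(-45031)) - 5857) = 1/(((½)*(1/84)*38 + 45031) - 5857) = 1/((19/84 + 45031) - 5857) = 1/(3782623/84 - 5857) = 1/(3290635/84) = 84/3290635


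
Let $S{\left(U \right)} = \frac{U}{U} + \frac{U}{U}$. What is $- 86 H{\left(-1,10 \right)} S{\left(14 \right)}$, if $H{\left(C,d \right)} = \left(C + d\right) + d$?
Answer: $-3268$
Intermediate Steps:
$H{\left(C,d \right)} = C + 2 d$
$S{\left(U \right)} = 2$ ($S{\left(U \right)} = 1 + 1 = 2$)
$- 86 H{\left(-1,10 \right)} S{\left(14 \right)} = - 86 \left(-1 + 2 \cdot 10\right) 2 = - 86 \left(-1 + 20\right) 2 = \left(-86\right) 19 \cdot 2 = \left(-1634\right) 2 = -3268$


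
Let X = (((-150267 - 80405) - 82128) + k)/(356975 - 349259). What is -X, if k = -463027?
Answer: 258609/2572 ≈ 100.55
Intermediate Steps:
X = -258609/2572 (X = (((-150267 - 80405) - 82128) - 463027)/(356975 - 349259) = ((-230672 - 82128) - 463027)/7716 = (-312800 - 463027)*(1/7716) = -775827*1/7716 = -258609/2572 ≈ -100.55)
-X = -1*(-258609/2572) = 258609/2572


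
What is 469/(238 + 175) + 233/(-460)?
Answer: 17073/27140 ≈ 0.62907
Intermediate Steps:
469/(238 + 175) + 233/(-460) = 469/413 + 233*(-1/460) = 469*(1/413) - 233/460 = 67/59 - 233/460 = 17073/27140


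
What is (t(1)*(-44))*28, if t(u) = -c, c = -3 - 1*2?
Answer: -6160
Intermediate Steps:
c = -5 (c = -3 - 2 = -5)
t(u) = 5 (t(u) = -1*(-5) = 5)
(t(1)*(-44))*28 = (5*(-44))*28 = -220*28 = -6160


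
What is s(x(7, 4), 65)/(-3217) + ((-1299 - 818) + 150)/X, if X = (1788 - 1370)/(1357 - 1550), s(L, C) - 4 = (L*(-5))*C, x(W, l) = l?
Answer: 1221814655/1344706 ≈ 908.61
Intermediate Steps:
s(L, C) = 4 - 5*C*L (s(L, C) = 4 + (L*(-5))*C = 4 + (-5*L)*C = 4 - 5*C*L)
X = -418/193 (X = 418/(-193) = 418*(-1/193) = -418/193 ≈ -2.1658)
s(x(7, 4), 65)/(-3217) + ((-1299 - 818) + 150)/X = (4 - 5*65*4)/(-3217) + ((-1299 - 818) + 150)/(-418/193) = (4 - 1300)*(-1/3217) + (-2117 + 150)*(-193/418) = -1296*(-1/3217) - 1967*(-193/418) = 1296/3217 + 379631/418 = 1221814655/1344706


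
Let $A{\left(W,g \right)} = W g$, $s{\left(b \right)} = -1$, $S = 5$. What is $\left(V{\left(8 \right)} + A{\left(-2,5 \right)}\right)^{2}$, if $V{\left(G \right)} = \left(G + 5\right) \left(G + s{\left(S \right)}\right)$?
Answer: $6561$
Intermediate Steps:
$V{\left(G \right)} = \left(-1 + G\right) \left(5 + G\right)$ ($V{\left(G \right)} = \left(G + 5\right) \left(G - 1\right) = \left(5 + G\right) \left(-1 + G\right) = \left(-1 + G\right) \left(5 + G\right)$)
$\left(V{\left(8 \right)} + A{\left(-2,5 \right)}\right)^{2} = \left(\left(-5 + 8^{2} + 4 \cdot 8\right) - 10\right)^{2} = \left(\left(-5 + 64 + 32\right) - 10\right)^{2} = \left(91 - 10\right)^{2} = 81^{2} = 6561$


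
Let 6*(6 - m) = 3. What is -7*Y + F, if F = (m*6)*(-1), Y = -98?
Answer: 653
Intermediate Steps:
m = 11/2 (m = 6 - 1/6*3 = 6 - 1/2 = 11/2 ≈ 5.5000)
F = -33 (F = ((11/2)*6)*(-1) = 33*(-1) = -33)
-7*Y + F = -7*(-98) - 33 = 686 - 33 = 653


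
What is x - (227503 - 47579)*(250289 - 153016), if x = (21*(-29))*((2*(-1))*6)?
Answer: -17501739944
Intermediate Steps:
x = 7308 (x = -(-1218)*6 = -609*(-12) = 7308)
x - (227503 - 47579)*(250289 - 153016) = 7308 - (227503 - 47579)*(250289 - 153016) = 7308 - 179924*97273 = 7308 - 1*17501747252 = 7308 - 17501747252 = -17501739944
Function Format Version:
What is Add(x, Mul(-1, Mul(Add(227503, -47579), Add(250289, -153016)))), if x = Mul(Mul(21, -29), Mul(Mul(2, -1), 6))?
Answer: -17501739944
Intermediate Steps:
x = 7308 (x = Mul(-609, Mul(-2, 6)) = Mul(-609, -12) = 7308)
Add(x, Mul(-1, Mul(Add(227503, -47579), Add(250289, -153016)))) = Add(7308, Mul(-1, Mul(Add(227503, -47579), Add(250289, -153016)))) = Add(7308, Mul(-1, Mul(179924, 97273))) = Add(7308, Mul(-1, 17501747252)) = Add(7308, -17501747252) = -17501739944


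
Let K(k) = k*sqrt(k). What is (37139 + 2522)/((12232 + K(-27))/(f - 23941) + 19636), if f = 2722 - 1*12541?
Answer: 295864113524975360/146478417967726689 - 12050598240*I*sqrt(3)/48826139322575563 ≈ 2.0198 - 4.2748e-7*I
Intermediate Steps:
K(k) = k**(3/2)
f = -9819 (f = 2722 - 12541 = -9819)
(37139 + 2522)/((12232 + K(-27))/(f - 23941) + 19636) = (37139 + 2522)/((12232 + (-27)**(3/2))/(-9819 - 23941) + 19636) = 39661/((12232 - 81*I*sqrt(3))/(-33760) + 19636) = 39661/((12232 - 81*I*sqrt(3))*(-1/33760) + 19636) = 39661/((-1529/4220 + 81*I*sqrt(3)/33760) + 19636) = 39661/(82862391/4220 + 81*I*sqrt(3)/33760)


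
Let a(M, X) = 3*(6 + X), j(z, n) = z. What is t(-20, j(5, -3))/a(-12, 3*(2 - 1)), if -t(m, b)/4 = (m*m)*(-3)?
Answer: 1600/9 ≈ 177.78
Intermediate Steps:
t(m, b) = 12*m² (t(m, b) = -4*m*m*(-3) = -4*m²*(-3) = -(-12)*m² = 12*m²)
a(M, X) = 18 + 3*X
t(-20, j(5, -3))/a(-12, 3*(2 - 1)) = (12*(-20)²)/(18 + 3*(3*(2 - 1))) = (12*400)/(18 + 3*(3*1)) = 4800/(18 + 3*3) = 4800/(18 + 9) = 4800/27 = 4800*(1/27) = 1600/9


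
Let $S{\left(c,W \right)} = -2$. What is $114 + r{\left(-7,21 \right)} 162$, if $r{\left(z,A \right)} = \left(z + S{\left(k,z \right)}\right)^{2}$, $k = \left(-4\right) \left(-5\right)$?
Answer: $13236$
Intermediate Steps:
$k = 20$
$r{\left(z,A \right)} = \left(-2 + z\right)^{2}$ ($r{\left(z,A \right)} = \left(z - 2\right)^{2} = \left(-2 + z\right)^{2}$)
$114 + r{\left(-7,21 \right)} 162 = 114 + \left(-2 - 7\right)^{2} \cdot 162 = 114 + \left(-9\right)^{2} \cdot 162 = 114 + 81 \cdot 162 = 114 + 13122 = 13236$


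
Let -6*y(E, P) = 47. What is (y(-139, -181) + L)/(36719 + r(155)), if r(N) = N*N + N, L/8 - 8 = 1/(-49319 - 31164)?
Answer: 27122723/29408005302 ≈ 0.00092229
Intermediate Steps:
y(E, P) = -47/6 (y(E, P) = -⅙*47 = -47/6)
L = 5150904/80483 (L = 64 + 8/(-49319 - 31164) = 64 + 8/(-80483) = 64 + 8*(-1/80483) = 64 - 8/80483 = 5150904/80483 ≈ 64.000)
r(N) = N + N² (r(N) = N² + N = N + N²)
(y(-139, -181) + L)/(36719 + r(155)) = (-47/6 + 5150904/80483)/(36719 + 155*(1 + 155)) = 27122723/(482898*(36719 + 155*156)) = 27122723/(482898*(36719 + 24180)) = (27122723/482898)/60899 = (27122723/482898)*(1/60899) = 27122723/29408005302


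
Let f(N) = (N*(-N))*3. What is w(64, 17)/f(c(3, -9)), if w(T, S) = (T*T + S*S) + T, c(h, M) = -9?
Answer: -1483/81 ≈ -18.309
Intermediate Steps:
w(T, S) = T + S² + T² (w(T, S) = (T² + S²) + T = (S² + T²) + T = T + S² + T²)
f(N) = -3*N² (f(N) = -N²*3 = -3*N²)
w(64, 17)/f(c(3, -9)) = (64 + 17² + 64²)/((-3*(-9)²)) = (64 + 289 + 4096)/((-3*81)) = 4449/(-243) = 4449*(-1/243) = -1483/81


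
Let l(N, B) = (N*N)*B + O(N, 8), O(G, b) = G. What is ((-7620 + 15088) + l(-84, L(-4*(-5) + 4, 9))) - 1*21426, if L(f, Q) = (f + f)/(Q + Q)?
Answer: 4774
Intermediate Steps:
L(f, Q) = f/Q (L(f, Q) = (2*f)/((2*Q)) = (2*f)*(1/(2*Q)) = f/Q)
l(N, B) = N + B*N² (l(N, B) = (N*N)*B + N = N²*B + N = B*N² + N = N + B*N²)
((-7620 + 15088) + l(-84, L(-4*(-5) + 4, 9))) - 1*21426 = ((-7620 + 15088) - 84*(1 + ((-4*(-5) + 4)/9)*(-84))) - 1*21426 = (7468 - 84*(1 + ((20 + 4)*(⅑))*(-84))) - 21426 = (7468 - 84*(1 + (24*(⅑))*(-84))) - 21426 = (7468 - 84*(1 + (8/3)*(-84))) - 21426 = (7468 - 84*(1 - 224)) - 21426 = (7468 - 84*(-223)) - 21426 = (7468 + 18732) - 21426 = 26200 - 21426 = 4774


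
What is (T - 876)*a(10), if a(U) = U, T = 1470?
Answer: 5940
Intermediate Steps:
(T - 876)*a(10) = (1470 - 876)*10 = 594*10 = 5940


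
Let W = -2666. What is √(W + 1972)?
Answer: I*√694 ≈ 26.344*I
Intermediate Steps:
√(W + 1972) = √(-2666 + 1972) = √(-694) = I*√694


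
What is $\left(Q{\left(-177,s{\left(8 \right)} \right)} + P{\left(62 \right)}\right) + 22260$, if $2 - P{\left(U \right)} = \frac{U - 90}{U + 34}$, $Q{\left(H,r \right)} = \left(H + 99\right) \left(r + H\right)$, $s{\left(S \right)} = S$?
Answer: $\frac{850663}{24} \approx 35444.0$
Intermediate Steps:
$Q{\left(H,r \right)} = \left(99 + H\right) \left(H + r\right)$
$P{\left(U \right)} = 2 - \frac{-90 + U}{34 + U}$ ($P{\left(U \right)} = 2 - \frac{U - 90}{U + 34} = 2 - \frac{-90 + U}{34 + U}$)
$\left(Q{\left(-177,s{\left(8 \right)} \right)} + P{\left(62 \right)}\right) + 22260 = \left(\left(\left(-177\right)^{2} + 99 \left(-177\right) + 99 \cdot 8 - 1416\right) + \frac{158 + 62}{34 + 62}\right) + 22260 = \left(\left(31329 - 17523 + 792 - 1416\right) + \frac{1}{96} \cdot 220\right) + 22260 = \left(13182 + \frac{1}{96} \cdot 220\right) + 22260 = \left(13182 + \frac{55}{24}\right) + 22260 = \frac{316423}{24} + 22260 = \frac{850663}{24}$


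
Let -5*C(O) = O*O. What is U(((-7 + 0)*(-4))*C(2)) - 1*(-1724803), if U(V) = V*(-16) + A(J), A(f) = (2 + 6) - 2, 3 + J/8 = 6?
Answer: 8625837/5 ≈ 1.7252e+6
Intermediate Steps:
J = 24 (J = -24 + 8*6 = -24 + 48 = 24)
A(f) = 6 (A(f) = 8 - 2 = 6)
C(O) = -O²/5 (C(O) = -O*O/5 = -O²/5)
U(V) = 6 - 16*V (U(V) = V*(-16) + 6 = -16*V + 6 = 6 - 16*V)
U(((-7 + 0)*(-4))*C(2)) - 1*(-1724803) = (6 - 16*(-7 + 0)*(-4)*(-⅕*2²)) - 1*(-1724803) = (6 - 16*(-7*(-4))*(-⅕*4)) + 1724803 = (6 - 448*(-4)/5) + 1724803 = (6 - 16*(-112/5)) + 1724803 = (6 + 1792/5) + 1724803 = 1822/5 + 1724803 = 8625837/5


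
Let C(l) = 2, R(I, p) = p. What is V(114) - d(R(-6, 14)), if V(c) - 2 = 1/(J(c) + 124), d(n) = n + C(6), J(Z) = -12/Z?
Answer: -32937/2354 ≈ -13.992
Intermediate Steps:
d(n) = 2 + n (d(n) = n + 2 = 2 + n)
V(c) = 2 + 1/(124 - 12/c) (V(c) = 2 + 1/(-12/c + 124) = 2 + 1/(124 - 12/c))
V(114) - d(R(-6, 14)) = 3*(-8 + 83*114)/(4*(-3 + 31*114)) - (2 + 14) = 3*(-8 + 9462)/(4*(-3 + 3534)) - 1*16 = (¾)*9454/3531 - 16 = (¾)*(1/3531)*9454 - 16 = 4727/2354 - 16 = -32937/2354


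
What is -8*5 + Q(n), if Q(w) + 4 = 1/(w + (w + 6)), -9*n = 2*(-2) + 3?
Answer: -2455/56 ≈ -43.839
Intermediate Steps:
n = ⅑ (n = -(2*(-2) + 3)/9 = -(-4 + 3)/9 = -⅑*(-1) = ⅑ ≈ 0.11111)
Q(w) = -4 + 1/(6 + 2*w) (Q(w) = -4 + 1/(w + (w + 6)) = -4 + 1/(w + (6 + w)) = -4 + 1/(6 + 2*w))
-8*5 + Q(n) = -8*5 + (-23 - 8*⅑)/(2*(3 + ⅑)) = -40 + (-23 - 8/9)/(2*(28/9)) = -40 + (½)*(9/28)*(-215/9) = -40 - 215/56 = -2455/56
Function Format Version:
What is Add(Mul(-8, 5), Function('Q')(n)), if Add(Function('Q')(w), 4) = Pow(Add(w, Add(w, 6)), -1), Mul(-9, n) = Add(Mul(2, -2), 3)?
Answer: Rational(-2455, 56) ≈ -43.839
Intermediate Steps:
n = Rational(1, 9) (n = Mul(Rational(-1, 9), Add(Mul(2, -2), 3)) = Mul(Rational(-1, 9), Add(-4, 3)) = Mul(Rational(-1, 9), -1) = Rational(1, 9) ≈ 0.11111)
Function('Q')(w) = Add(-4, Pow(Add(6, Mul(2, w)), -1)) (Function('Q')(w) = Add(-4, Pow(Add(w, Add(w, 6)), -1)) = Add(-4, Pow(Add(w, Add(6, w)), -1)) = Add(-4, Pow(Add(6, Mul(2, w)), -1)))
Add(Mul(-8, 5), Function('Q')(n)) = Add(Mul(-8, 5), Mul(Rational(1, 2), Pow(Add(3, Rational(1, 9)), -1), Add(-23, Mul(-8, Rational(1, 9))))) = Add(-40, Mul(Rational(1, 2), Pow(Rational(28, 9), -1), Add(-23, Rational(-8, 9)))) = Add(-40, Mul(Rational(1, 2), Rational(9, 28), Rational(-215, 9))) = Add(-40, Rational(-215, 56)) = Rational(-2455, 56)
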